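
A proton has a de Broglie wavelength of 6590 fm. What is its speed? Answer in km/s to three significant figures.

v = 60.1 km/s

p = h/λ = 6.626 × 10⁻³⁴ / 6.590 × 10⁻¹² = 1.005 × 10⁻²² kg·m/s.
v = p/m = 1.005 × 10⁻²² / 1.673 × 10⁻²⁷ = 6.01 × 10⁴ m/s = 60.1 km/s.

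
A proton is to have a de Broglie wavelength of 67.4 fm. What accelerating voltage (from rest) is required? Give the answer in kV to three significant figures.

p = h/λ = 6.626 × 10⁻³⁴ / 6.740 × 10⁻¹⁴ = 9.831 × 10⁻²¹ kg·m/s.
KE = p²/(2m) = 2.888 × 10⁻¹⁴ J.
V = KE/e = 2.888 × 10⁻¹⁴ / (1.602 × 10⁻¹⁹) = 180 kV.

V = 180 kV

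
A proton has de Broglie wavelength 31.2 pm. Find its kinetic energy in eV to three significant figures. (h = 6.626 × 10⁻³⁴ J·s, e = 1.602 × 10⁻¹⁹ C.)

KE = 0.841 eV

p = h/λ = 6.626 × 10⁻³⁴ / 3.120 × 10⁻¹¹ = 2.124 × 10⁻²³ kg·m/s.
KE = p²/(2m) = (2.124 × 10⁻²³)² / (2 × 1.673 × 10⁻²⁷) = 1.348 × 10⁻¹⁹ J = 0.841 eV.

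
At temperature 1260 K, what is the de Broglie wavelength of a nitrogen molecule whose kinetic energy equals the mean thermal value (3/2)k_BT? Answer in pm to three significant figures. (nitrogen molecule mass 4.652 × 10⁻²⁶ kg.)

λ = 13.4 pm

KE = (3/2)k_BT = 1.5 × 1.381 × 10⁻²³ × 1260 = 2.610 × 10⁻²⁰ J.
p = √(2mKE) = √(2 × 4.652 × 10⁻²⁶ × 2.610 × 10⁻²⁰) = 4.928 × 10⁻²³ kg·m/s.
λ = h/p = 1.34 × 10⁻¹¹ m = 13.4 pm.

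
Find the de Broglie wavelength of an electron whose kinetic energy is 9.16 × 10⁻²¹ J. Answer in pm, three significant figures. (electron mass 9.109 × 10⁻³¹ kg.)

λ = 5130 pm

p = √(2mKE) = √(2 × 9.109 × 10⁻³¹ × 9.160 × 10⁻²¹) = 1.292 × 10⁻²⁵ kg·m/s.
λ = h/p = 6.626 × 10⁻³⁴ / 1.292 × 10⁻²⁵ = 5.13 × 10⁻⁹ m = 5130 pm.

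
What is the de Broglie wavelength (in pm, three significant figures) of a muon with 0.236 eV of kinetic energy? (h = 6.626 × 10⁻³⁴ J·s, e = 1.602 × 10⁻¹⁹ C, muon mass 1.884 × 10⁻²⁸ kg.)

KE = 0.236 eV = 3.781 × 10⁻²⁰ J.
p = √(2mKE) = √(2 × 1.884 × 10⁻²⁸ × 3.781 × 10⁻²⁰) = 3.774 × 10⁻²⁴ kg·m/s.
λ = h/p = 6.626 × 10⁻³⁴ / 3.774 × 10⁻²⁴ = 1.76 × 10⁻¹⁰ m = 176 pm.

λ = 176 pm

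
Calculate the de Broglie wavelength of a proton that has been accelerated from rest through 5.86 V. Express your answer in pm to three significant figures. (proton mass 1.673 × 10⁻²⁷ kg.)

KE = eV = 1.602 × 10⁻¹⁹ × 5.860 = 9.388 × 10⁻¹⁹ J.
p = √(2mKE) = √(2 × 1.673 × 10⁻²⁷ × 9.388 × 10⁻¹⁹) = 5.605 × 10⁻²³ kg·m/s.
λ = h/p = 6.626 × 10⁻³⁴ / 5.605 × 10⁻²³ = 1.18 × 10⁻¹¹ m = 11.8 pm.

λ = 11.8 pm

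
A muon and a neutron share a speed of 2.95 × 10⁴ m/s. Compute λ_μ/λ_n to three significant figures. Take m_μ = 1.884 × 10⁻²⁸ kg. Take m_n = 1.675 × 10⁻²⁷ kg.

At fixed v, p = mv so λ = h/(mv) ∝ 1/m.
λ_μ/λ_n = m_n/m_μ = 1.675 × 10⁻²⁷/1.884 × 10⁻²⁸ = 8.89.

λ_μ/λ_n = 8.89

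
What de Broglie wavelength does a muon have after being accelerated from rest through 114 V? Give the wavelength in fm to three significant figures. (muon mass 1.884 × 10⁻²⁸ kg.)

λ = 7990 fm

KE = eV = 1.602 × 10⁻¹⁹ × 114.0 = 1.826 × 10⁻¹⁷ J.
p = √(2mKE) = √(2 × 1.884 × 10⁻²⁸ × 1.826 × 10⁻¹⁷) = 8.295 × 10⁻²³ kg·m/s.
λ = h/p = 6.626 × 10⁻³⁴ / 8.295 × 10⁻²³ = 7.99 × 10⁻¹² m = 7990 fm.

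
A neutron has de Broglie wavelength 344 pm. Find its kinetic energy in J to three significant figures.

KE = 1.11 × 10⁻²¹ J

p = h/λ = 6.626 × 10⁻³⁴ / 3.440 × 10⁻¹⁰ = 1.926 × 10⁻²⁴ kg·m/s.
KE = p²/(2m) = (1.926 × 10⁻²⁴)² / (2 × 1.675 × 10⁻²⁷) = 1.107 × 10⁻²¹ J = 1.11 × 10⁻²¹ J.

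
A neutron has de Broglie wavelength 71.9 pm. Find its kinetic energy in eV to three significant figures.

p = h/λ = 6.626 × 10⁻³⁴ / 7.190 × 10⁻¹¹ = 9.216 × 10⁻²⁴ kg·m/s.
KE = p²/(2m) = (9.216 × 10⁻²⁴)² / (2 × 1.675 × 10⁻²⁷) = 2.535 × 10⁻²⁰ J = 0.158 eV.

KE = 0.158 eV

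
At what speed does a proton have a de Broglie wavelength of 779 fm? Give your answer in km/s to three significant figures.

p = h/λ = 6.626 × 10⁻³⁴ / 7.790 × 10⁻¹³ = 8.506 × 10⁻²² kg·m/s.
v = p/m = 8.506 × 10⁻²² / 1.673 × 10⁻²⁷ = 5.08 × 10⁵ m/s = 508 km/s.

v = 508 km/s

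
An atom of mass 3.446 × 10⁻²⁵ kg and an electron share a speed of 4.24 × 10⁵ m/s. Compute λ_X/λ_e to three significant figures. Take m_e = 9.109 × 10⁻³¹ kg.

At fixed v, p = mv so λ = h/(mv) ∝ 1/m.
λ_X/λ_e = m_e/m_X = 9.109 × 10⁻³¹/3.446 × 10⁻²⁵ = 2.64 × 10⁻⁶.

λ_X/λ_e = 2.64 × 10⁻⁶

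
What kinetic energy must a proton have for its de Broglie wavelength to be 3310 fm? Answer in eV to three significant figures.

KE = 74.8 eV

p = h/λ = 6.626 × 10⁻³⁴ / 3.310 × 10⁻¹² = 2.002 × 10⁻²² kg·m/s.
KE = p²/(2m) = (2.002 × 10⁻²²)² / (2 × 1.673 × 10⁻²⁷) = 1.198 × 10⁻¹⁷ J = 74.8 eV.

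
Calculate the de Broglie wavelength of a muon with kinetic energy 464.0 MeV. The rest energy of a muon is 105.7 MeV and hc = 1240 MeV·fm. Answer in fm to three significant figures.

λ = 2.22 fm

Total energy E = KE + m₀c² = 464.0 + 105.7 = 569.7 MeV.
(pc)² = E² − (m₀c²)² = (569.7)² − (105.7)² = 3.134 × 10⁵ MeV², so pc = 559.8 MeV.
λ = hc/(pc) = 1240 MeV·fm / 559.8 MeV = 2.22 fm.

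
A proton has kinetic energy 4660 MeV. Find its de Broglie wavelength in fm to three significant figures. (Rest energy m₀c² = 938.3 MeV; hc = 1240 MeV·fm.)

Total energy E = KE + m₀c² = 4660 + 938.3 = 5598.3 MeV.
(pc)² = E² − (m₀c²)² = (5598.3)² − (938.3)² = 3.046 × 10⁷ MeV², so pc = 5519 MeV.
λ = hc/(pc) = 1240 MeV·fm / 5519 MeV = 0.225 fm.

λ = 0.225 fm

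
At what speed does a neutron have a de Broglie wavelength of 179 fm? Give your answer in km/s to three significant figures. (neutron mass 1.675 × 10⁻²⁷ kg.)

p = h/λ = 6.626 × 10⁻³⁴ / 1.790 × 10⁻¹³ = 3.702 × 10⁻²¹ kg·m/s.
v = p/m = 3.702 × 10⁻²¹ / 1.675 × 10⁻²⁷ = 2.21 × 10⁶ m/s = 2210 km/s.

v = 2210 km/s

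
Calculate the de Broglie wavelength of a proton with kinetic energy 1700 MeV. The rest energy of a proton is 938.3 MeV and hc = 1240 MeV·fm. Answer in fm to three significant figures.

λ = 0.503 fm

Total energy E = KE + m₀c² = 1700 + 938.3 = 2638.3 MeV.
(pc)² = E² − (m₀c²)² = (2638.3)² − (938.3)² = 6.080 × 10⁶ MeV², so pc = 2466 MeV.
λ = hc/(pc) = 1240 MeV·fm / 2466 MeV = 0.503 fm.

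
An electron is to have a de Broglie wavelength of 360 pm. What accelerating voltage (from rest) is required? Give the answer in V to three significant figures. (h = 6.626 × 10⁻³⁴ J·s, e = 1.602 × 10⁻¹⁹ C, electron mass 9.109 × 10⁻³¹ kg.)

p = h/λ = 6.626 × 10⁻³⁴ / 3.600 × 10⁻¹⁰ = 1.841 × 10⁻²⁴ kg·m/s.
KE = p²/(2m) = 1.860 × 10⁻¹⁸ J.
V = KE/e = 1.860 × 10⁻¹⁸ / (1.602 × 10⁻¹⁹) = 11.6 V.

V = 11.6 V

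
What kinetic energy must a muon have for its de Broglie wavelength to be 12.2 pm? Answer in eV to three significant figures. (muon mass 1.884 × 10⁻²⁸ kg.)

KE = 48.9 eV

p = h/λ = 6.626 × 10⁻³⁴ / 1.220 × 10⁻¹¹ = 5.431 × 10⁻²³ kg·m/s.
KE = p²/(2m) = (5.431 × 10⁻²³)² / (2 × 1.884 × 10⁻²⁸) = 7.828 × 10⁻¹⁸ J = 48.9 eV.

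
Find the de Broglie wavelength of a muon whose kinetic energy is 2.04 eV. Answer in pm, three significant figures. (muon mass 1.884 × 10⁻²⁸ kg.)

λ = 59.7 pm

KE = 2.04 eV = 3.268 × 10⁻¹⁹ J.
p = √(2mKE) = √(2 × 1.884 × 10⁻²⁸ × 3.268 × 10⁻¹⁹) = 1.110 × 10⁻²³ kg·m/s.
λ = h/p = 6.626 × 10⁻³⁴ / 1.110 × 10⁻²³ = 5.97 × 10⁻¹¹ m = 59.7 pm.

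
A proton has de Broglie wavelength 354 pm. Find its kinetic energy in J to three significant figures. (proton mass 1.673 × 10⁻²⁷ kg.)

p = h/λ = 6.626 × 10⁻³⁴ / 3.540 × 10⁻¹⁰ = 1.872 × 10⁻²⁴ kg·m/s.
KE = p²/(2m) = (1.872 × 10⁻²⁴)² / (2 × 1.673 × 10⁻²⁷) = 1.047 × 10⁻²¹ J = 1.05 × 10⁻²¹ J.

KE = 1.05 × 10⁻²¹ J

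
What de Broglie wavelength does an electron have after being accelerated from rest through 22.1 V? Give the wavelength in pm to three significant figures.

λ = 261 pm

KE = eV = 1.602 × 10⁻¹⁹ × 22.10 = 3.540 × 10⁻¹⁸ J.
p = √(2mKE) = √(2 × 9.109 × 10⁻³¹ × 3.540 × 10⁻¹⁸) = 2.540 × 10⁻²⁴ kg·m/s.
λ = h/p = 6.626 × 10⁻³⁴ / 2.540 × 10⁻²⁴ = 2.61 × 10⁻¹⁰ m = 261 pm.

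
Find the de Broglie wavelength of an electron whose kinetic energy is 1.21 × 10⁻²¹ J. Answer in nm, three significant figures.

λ = 14.1 nm

p = √(2mKE) = √(2 × 9.109 × 10⁻³¹ × 1.210 × 10⁻²¹) = 4.695 × 10⁻²⁶ kg·m/s.
λ = h/p = 6.626 × 10⁻³⁴ / 4.695 × 10⁻²⁶ = 1.41 × 10⁻⁸ m = 14.1 nm.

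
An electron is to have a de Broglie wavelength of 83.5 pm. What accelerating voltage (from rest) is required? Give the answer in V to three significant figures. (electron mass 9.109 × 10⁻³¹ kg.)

V = 216 V

p = h/λ = 6.626 × 10⁻³⁴ / 8.350 × 10⁻¹¹ = 7.935 × 10⁻²⁴ kg·m/s.
KE = p²/(2m) = 3.456 × 10⁻¹⁷ J.
V = KE/e = 3.456 × 10⁻¹⁷ / (1.602 × 10⁻¹⁹) = 216 V.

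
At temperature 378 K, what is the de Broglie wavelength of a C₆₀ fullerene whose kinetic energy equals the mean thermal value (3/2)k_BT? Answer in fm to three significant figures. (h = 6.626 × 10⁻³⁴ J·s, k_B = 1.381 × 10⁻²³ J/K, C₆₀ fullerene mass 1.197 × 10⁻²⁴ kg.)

λ = 4840 fm

KE = (3/2)k_BT = 1.5 × 1.381 × 10⁻²³ × 378 = 7.830 × 10⁻²¹ J.
p = √(2mKE) = √(2 × 1.197 × 10⁻²⁴ × 7.830 × 10⁻²¹) = 1.369 × 10⁻²² kg·m/s.
λ = h/p = 4.84 × 10⁻¹² m = 4840 fm.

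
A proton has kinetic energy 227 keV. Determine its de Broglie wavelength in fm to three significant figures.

KE = 227 keV = 3.637 × 10⁻¹⁴ J.
p = √(2mKE) = √(2 × 1.673 × 10⁻²⁷ × 3.637 × 10⁻¹⁴) = 1.103 × 10⁻²⁰ kg·m/s.
λ = h/p = 6.626 × 10⁻³⁴ / 1.103 × 10⁻²⁰ = 6.01 × 10⁻¹⁴ m = 60.1 fm.

λ = 60.1 fm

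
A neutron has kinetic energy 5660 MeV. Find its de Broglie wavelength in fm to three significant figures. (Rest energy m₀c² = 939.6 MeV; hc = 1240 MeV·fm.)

λ = 0.190 fm

Total energy E = KE + m₀c² = 5660 + 939.6 = 6599.6 MeV.
(pc)² = E² − (m₀c²)² = (6599.6)² − (939.6)² = 4.267 × 10⁷ MeV², so pc = 6532 MeV.
λ = hc/(pc) = 1240 MeV·fm / 6532 MeV = 0.190 fm.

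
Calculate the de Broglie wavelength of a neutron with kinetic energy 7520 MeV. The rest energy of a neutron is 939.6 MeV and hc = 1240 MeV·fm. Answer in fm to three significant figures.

λ = 0.147 fm

Total energy E = KE + m₀c² = 7520 + 939.6 = 8459.6 MeV.
(pc)² = E² − (m₀c²)² = (8459.6)² − (939.6)² = 7.068 × 10⁷ MeV², so pc = 8407 MeV.
λ = hc/(pc) = 1240 MeV·fm / 8407 MeV = 0.147 fm.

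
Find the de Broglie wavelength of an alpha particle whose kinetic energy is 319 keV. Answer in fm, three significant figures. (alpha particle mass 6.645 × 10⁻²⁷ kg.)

KE = 319 keV = 5.110 × 10⁻¹⁴ J.
p = √(2mKE) = √(2 × 6.645 × 10⁻²⁷ × 5.110 × 10⁻¹⁴) = 2.606 × 10⁻²⁰ kg·m/s.
λ = h/p = 6.626 × 10⁻³⁴ / 2.606 × 10⁻²⁰ = 2.54 × 10⁻¹⁴ m = 25.4 fm.

λ = 25.4 fm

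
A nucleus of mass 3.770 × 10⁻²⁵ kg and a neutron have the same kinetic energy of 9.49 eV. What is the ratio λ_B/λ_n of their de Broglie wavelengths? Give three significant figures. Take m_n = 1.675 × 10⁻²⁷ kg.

λ_B/λ_n = 0.0667

At fixed KE, p = √(2mKE) so λ = h/p ∝ 1/√m.
λ_B/λ_n = √(m_n/m_B) = √(1.675 × 10⁻²⁷/3.770 × 10⁻²⁵) = √(4.443 × 10⁻³) = 0.0667.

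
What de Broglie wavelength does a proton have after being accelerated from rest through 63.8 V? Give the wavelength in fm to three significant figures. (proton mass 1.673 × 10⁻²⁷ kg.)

KE = eV = 1.602 × 10⁻¹⁹ × 63.80 = 1.022 × 10⁻¹⁷ J.
p = √(2mKE) = √(2 × 1.673 × 10⁻²⁷ × 1.022 × 10⁻¹⁷) = 1.849 × 10⁻²² kg·m/s.
λ = h/p = 6.626 × 10⁻³⁴ / 1.849 × 10⁻²² = 3.58 × 10⁻¹² m = 3580 fm.

λ = 3580 fm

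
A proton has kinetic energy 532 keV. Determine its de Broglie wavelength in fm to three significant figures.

KE = 532 keV = 8.523 × 10⁻¹⁴ J.
p = √(2mKE) = √(2 × 1.673 × 10⁻²⁷ × 8.523 × 10⁻¹⁴) = 1.689 × 10⁻²⁰ kg·m/s.
λ = h/p = 6.626 × 10⁻³⁴ / 1.689 × 10⁻²⁰ = 3.92 × 10⁻¹⁴ m = 39.2 fm.

λ = 39.2 fm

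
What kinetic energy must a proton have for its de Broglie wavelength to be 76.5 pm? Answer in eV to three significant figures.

p = h/λ = 6.626 × 10⁻³⁴ / 7.650 × 10⁻¹¹ = 8.661 × 10⁻²⁴ kg·m/s.
KE = p²/(2m) = (8.661 × 10⁻²⁴)² / (2 × 1.673 × 10⁻²⁷) = 2.242 × 10⁻²⁰ J = 0.140 eV.

KE = 0.140 eV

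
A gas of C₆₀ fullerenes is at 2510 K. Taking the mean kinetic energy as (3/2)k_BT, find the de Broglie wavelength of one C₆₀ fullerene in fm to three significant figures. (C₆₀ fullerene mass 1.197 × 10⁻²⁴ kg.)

KE = (3/2)k_BT = 1.5 × 1.381 × 10⁻²³ × 2510 = 5.199 × 10⁻²⁰ J.
p = √(2mKE) = √(2 × 1.197 × 10⁻²⁴ × 5.199 × 10⁻²⁰) = 3.528 × 10⁻²² kg·m/s.
λ = h/p = 1.88 × 10⁻¹² m = 1880 fm.

λ = 1880 fm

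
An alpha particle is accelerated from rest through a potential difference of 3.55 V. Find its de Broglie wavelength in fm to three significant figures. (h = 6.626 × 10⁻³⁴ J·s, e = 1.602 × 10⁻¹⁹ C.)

KE = 2eV = 2 × 1.602 × 10⁻¹⁹ × 3.550 = 1.137 × 10⁻¹⁸ J.
p = √(2mKE) = √(2 × 6.645 × 10⁻²⁷ × 1.137 × 10⁻¹⁸) = 1.229 × 10⁻²² kg·m/s.
λ = h/p = 6.626 × 10⁻³⁴ / 1.229 × 10⁻²² = 5.39 × 10⁻¹² m = 5390 fm.

λ = 5390 fm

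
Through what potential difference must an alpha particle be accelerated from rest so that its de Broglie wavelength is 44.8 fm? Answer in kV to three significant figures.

p = h/λ = 6.626 × 10⁻³⁴ / 4.480 × 10⁻¹⁴ = 1.479 × 10⁻²⁰ kg·m/s.
KE = p²/(2m) = 1.646 × 10⁻¹⁴ J.
V = KE/2e = 1.646 × 10⁻¹⁴ / (2 × 1.602 × 10⁻¹⁹) = 51.4 kV.

V = 51.4 kV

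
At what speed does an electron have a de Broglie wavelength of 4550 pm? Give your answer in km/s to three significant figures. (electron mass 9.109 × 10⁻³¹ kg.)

p = h/λ = 6.626 × 10⁻³⁴ / 4.550 × 10⁻⁹ = 1.456 × 10⁻²⁵ kg·m/s.
v = p/m = 1.456 × 10⁻²⁵ / 9.109 × 10⁻³¹ = 1.60 × 10⁵ m/s = 160 km/s.

v = 160 km/s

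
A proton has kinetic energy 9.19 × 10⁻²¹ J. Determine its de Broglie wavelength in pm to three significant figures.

λ = 119 pm

p = √(2mKE) = √(2 × 1.673 × 10⁻²⁷ × 9.190 × 10⁻²¹) = 5.545 × 10⁻²⁴ kg·m/s.
λ = h/p = 6.626 × 10⁻³⁴ / 5.545 × 10⁻²⁴ = 1.19 × 10⁻¹⁰ m = 119 pm.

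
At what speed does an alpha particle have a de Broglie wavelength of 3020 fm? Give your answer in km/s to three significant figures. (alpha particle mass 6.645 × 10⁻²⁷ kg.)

v = 33.0 km/s

p = h/λ = 6.626 × 10⁻³⁴ / 3.020 × 10⁻¹² = 2.194 × 10⁻²² kg·m/s.
v = p/m = 2.194 × 10⁻²² / 6.645 × 10⁻²⁷ = 3.30 × 10⁴ m/s = 33.0 km/s.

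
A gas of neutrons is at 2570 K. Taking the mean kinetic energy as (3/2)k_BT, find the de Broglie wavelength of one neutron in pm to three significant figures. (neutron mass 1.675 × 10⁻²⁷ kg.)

KE = (3/2)k_BT = 1.5 × 1.381 × 10⁻²³ × 2570 = 5.324 × 10⁻²⁰ J.
p = √(2mKE) = √(2 × 1.675 × 10⁻²⁷ × 5.324 × 10⁻²⁰) = 1.335 × 10⁻²³ kg·m/s.
λ = h/p = 4.96 × 10⁻¹¹ m = 49.6 pm.

λ = 49.6 pm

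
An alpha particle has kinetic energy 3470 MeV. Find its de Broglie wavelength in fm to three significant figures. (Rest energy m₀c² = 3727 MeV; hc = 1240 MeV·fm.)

Total energy E = KE + m₀c² = 3470 + 3727 = 7197 MeV.
(pc)² = E² − (m₀c²)² = (7197)² − (3727)² = 3.791 × 10⁷ MeV², so pc = 6157 MeV.
λ = hc/(pc) = 1240 MeV·fm / 6157 MeV = 0.201 fm.

λ = 0.201 fm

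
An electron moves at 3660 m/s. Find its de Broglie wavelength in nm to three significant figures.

λ = 199 nm

p = mv = 9.109 × 10⁻³¹ × 3660 = 3.334 × 10⁻²⁷ kg·m/s.
λ = h/p = 6.626 × 10⁻³⁴ / 3.334 × 10⁻²⁷ = 1.99 × 10⁻⁷ m = 199 nm.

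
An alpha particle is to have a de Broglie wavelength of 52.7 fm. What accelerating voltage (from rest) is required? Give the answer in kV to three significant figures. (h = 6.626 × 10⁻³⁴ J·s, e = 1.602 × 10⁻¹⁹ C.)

V = 37.1 kV

p = h/λ = 6.626 × 10⁻³⁴ / 5.270 × 10⁻¹⁴ = 1.257 × 10⁻²⁰ kg·m/s.
KE = p²/(2m) = 1.189 × 10⁻¹⁴ J.
V = KE/2e = 1.189 × 10⁻¹⁴ / (2 × 1.602 × 10⁻¹⁹) = 37.1 kV.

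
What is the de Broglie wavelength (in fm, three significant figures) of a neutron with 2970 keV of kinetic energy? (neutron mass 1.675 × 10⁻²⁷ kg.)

λ = 16.6 fm

KE = 2970 keV = 4.758 × 10⁻¹³ J.
p = √(2mKE) = √(2 × 1.675 × 10⁻²⁷ × 4.758 × 10⁻¹³) = 3.992 × 10⁻²⁰ kg·m/s.
λ = h/p = 6.626 × 10⁻³⁴ / 3.992 × 10⁻²⁰ = 1.66 × 10⁻¹⁴ m = 16.6 fm.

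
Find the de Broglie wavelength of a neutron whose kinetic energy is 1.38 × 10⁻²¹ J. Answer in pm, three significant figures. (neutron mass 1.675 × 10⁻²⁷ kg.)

λ = 308 pm

p = √(2mKE) = √(2 × 1.675 × 10⁻²⁷ × 1.380 × 10⁻²¹) = 2.150 × 10⁻²⁴ kg·m/s.
λ = h/p = 6.626 × 10⁻³⁴ / 2.150 × 10⁻²⁴ = 3.08 × 10⁻¹⁰ m = 308 pm.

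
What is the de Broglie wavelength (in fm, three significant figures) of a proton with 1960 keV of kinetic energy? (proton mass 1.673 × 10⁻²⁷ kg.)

λ = 20.4 fm

KE = 1960 keV = 3.140 × 10⁻¹³ J.
p = √(2mKE) = √(2 × 1.673 × 10⁻²⁷ × 3.140 × 10⁻¹³) = 3.241 × 10⁻²⁰ kg·m/s.
λ = h/p = 6.626 × 10⁻³⁴ / 3.241 × 10⁻²⁰ = 2.04 × 10⁻¹⁴ m = 20.4 fm.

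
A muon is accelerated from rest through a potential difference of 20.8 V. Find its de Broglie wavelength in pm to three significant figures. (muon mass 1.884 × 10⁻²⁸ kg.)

KE = eV = 1.602 × 10⁻¹⁹ × 20.80 = 3.332 × 10⁻¹⁸ J.
p = √(2mKE) = √(2 × 1.884 × 10⁻²⁸ × 3.332 × 10⁻¹⁸) = 3.543 × 10⁻²³ kg·m/s.
λ = h/p = 6.626 × 10⁻³⁴ / 3.543 × 10⁻²³ = 1.87 × 10⁻¹¹ m = 18.7 pm.

λ = 18.7 pm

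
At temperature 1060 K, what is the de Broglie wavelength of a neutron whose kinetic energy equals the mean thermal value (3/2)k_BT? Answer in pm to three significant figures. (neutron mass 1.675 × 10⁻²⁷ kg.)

λ = 77.3 pm

KE = (3/2)k_BT = 1.5 × 1.381 × 10⁻²³ × 1060 = 2.196 × 10⁻²⁰ J.
p = √(2mKE) = √(2 × 1.675 × 10⁻²⁷ × 2.196 × 10⁻²⁰) = 8.577 × 10⁻²⁴ kg·m/s.
λ = h/p = 7.73 × 10⁻¹¹ m = 77.3 pm.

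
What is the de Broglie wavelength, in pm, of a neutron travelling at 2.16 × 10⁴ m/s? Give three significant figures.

λ = 18.3 pm

p = mv = 1.675 × 10⁻²⁷ × 2.16 × 10⁴ = 3.618 × 10⁻²³ kg·m/s.
λ = h/p = 6.626 × 10⁻³⁴ / 3.618 × 10⁻²³ = 1.83 × 10⁻¹¹ m = 18.3 pm.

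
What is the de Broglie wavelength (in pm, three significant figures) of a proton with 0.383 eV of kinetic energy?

λ = 46.2 pm

KE = 0.383 eV = 6.136 × 10⁻²⁰ J.
p = √(2mKE) = √(2 × 1.673 × 10⁻²⁷ × 6.136 × 10⁻²⁰) = 1.433 × 10⁻²³ kg·m/s.
λ = h/p = 6.626 × 10⁻³⁴ / 1.433 × 10⁻²³ = 4.62 × 10⁻¹¹ m = 46.2 pm.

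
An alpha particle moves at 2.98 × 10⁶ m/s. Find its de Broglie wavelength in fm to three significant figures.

λ = 33.5 fm

p = mv = 6.645 × 10⁻²⁷ × 2.98 × 10⁶ = 1.980 × 10⁻²⁰ kg·m/s.
λ = h/p = 6.626 × 10⁻³⁴ / 1.980 × 10⁻²⁰ = 3.35 × 10⁻¹⁴ m = 33.5 fm.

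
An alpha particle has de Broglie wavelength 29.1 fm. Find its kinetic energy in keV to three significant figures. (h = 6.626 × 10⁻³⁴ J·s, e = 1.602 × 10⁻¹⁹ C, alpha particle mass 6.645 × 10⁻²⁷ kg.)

p = h/λ = 6.626 × 10⁻³⁴ / 2.910 × 10⁻¹⁴ = 2.277 × 10⁻²⁰ kg·m/s.
KE = p²/(2m) = (2.277 × 10⁻²⁰)² / (2 × 6.645 × 10⁻²⁷) = 3.901 × 10⁻¹⁴ J = 244 keV.

KE = 244 keV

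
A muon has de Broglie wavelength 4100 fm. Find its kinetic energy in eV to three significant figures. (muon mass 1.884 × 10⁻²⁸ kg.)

KE = 433 eV

p = h/λ = 6.626 × 10⁻³⁴ / 4.100 × 10⁻¹² = 1.616 × 10⁻²² kg·m/s.
KE = p²/(2m) = (1.616 × 10⁻²²)² / (2 × 1.884 × 10⁻²⁸) = 6.931 × 10⁻¹⁷ J = 433 eV.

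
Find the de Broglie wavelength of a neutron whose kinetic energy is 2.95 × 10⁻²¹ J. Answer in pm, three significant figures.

p = √(2mKE) = √(2 × 1.675 × 10⁻²⁷ × 2.950 × 10⁻²¹) = 3.144 × 10⁻²⁴ kg·m/s.
λ = h/p = 6.626 × 10⁻³⁴ / 3.144 × 10⁻²⁴ = 2.11 × 10⁻¹⁰ m = 211 pm.

λ = 211 pm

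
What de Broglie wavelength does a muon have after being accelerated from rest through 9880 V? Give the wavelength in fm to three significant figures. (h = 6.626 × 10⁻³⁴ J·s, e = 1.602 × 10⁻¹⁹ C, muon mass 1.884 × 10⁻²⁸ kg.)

KE = eV = 1.602 × 10⁻¹⁹ × 9880 = 1.583 × 10⁻¹⁵ J.
p = √(2mKE) = √(2 × 1.884 × 10⁻²⁸ × 1.583 × 10⁻¹⁵) = 7.723 × 10⁻²² kg·m/s.
λ = h/p = 6.626 × 10⁻³⁴ / 7.723 × 10⁻²² = 8.58 × 10⁻¹³ m = 858 fm.

λ = 858 fm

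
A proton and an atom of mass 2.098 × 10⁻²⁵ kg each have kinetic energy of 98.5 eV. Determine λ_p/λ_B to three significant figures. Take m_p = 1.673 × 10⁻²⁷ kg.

λ_p/λ_B = 11.2

At fixed KE, p = √(2mKE) so λ = h/p ∝ 1/√m.
λ_p/λ_B = √(m_B/m_p) = √(2.098 × 10⁻²⁵/1.673 × 10⁻²⁷) = √(125.4) = 11.2.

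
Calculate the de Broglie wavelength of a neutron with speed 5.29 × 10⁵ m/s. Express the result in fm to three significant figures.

λ = 748 fm

p = mv = 1.675 × 10⁻²⁷ × 5.29 × 10⁵ = 8.861 × 10⁻²² kg·m/s.
λ = h/p = 6.626 × 10⁻³⁴ / 8.861 × 10⁻²² = 7.48 × 10⁻¹³ m = 748 fm.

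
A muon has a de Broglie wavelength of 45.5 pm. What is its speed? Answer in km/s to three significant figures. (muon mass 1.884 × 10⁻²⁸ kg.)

p = h/λ = 6.626 × 10⁻³⁴ / 4.550 × 10⁻¹¹ = 1.456 × 10⁻²³ kg·m/s.
v = p/m = 1.456 × 10⁻²³ / 1.884 × 10⁻²⁸ = 7.73 × 10⁴ m/s = 77.3 km/s.

v = 77.3 km/s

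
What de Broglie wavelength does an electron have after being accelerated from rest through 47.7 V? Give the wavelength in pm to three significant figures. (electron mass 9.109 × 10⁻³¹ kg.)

λ = 178 pm

KE = eV = 1.602 × 10⁻¹⁹ × 47.70 = 7.642 × 10⁻¹⁸ J.
p = √(2mKE) = √(2 × 9.109 × 10⁻³¹ × 7.642 × 10⁻¹⁸) = 3.731 × 10⁻²⁴ kg·m/s.
λ = h/p = 6.626 × 10⁻³⁴ / 3.731 × 10⁻²⁴ = 1.78 × 10⁻¹⁰ m = 178 pm.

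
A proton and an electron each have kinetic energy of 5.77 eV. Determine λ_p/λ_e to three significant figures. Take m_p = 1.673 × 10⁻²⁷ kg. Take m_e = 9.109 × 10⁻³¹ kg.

At fixed KE, p = √(2mKE) so λ = h/p ∝ 1/√m.
λ_p/λ_e = √(m_e/m_p) = √(9.109 × 10⁻³¹/1.673 × 10⁻²⁷) = √(5.445 × 10⁻⁴) = 0.0233.

λ_p/λ_e = 0.0233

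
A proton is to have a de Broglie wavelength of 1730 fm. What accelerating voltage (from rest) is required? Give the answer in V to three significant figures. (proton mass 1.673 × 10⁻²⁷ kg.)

V = 274 V

p = h/λ = 6.626 × 10⁻³⁴ / 1.730 × 10⁻¹² = 3.830 × 10⁻²² kg·m/s.
KE = p²/(2m) = 4.384 × 10⁻¹⁷ J.
V = KE/e = 4.384 × 10⁻¹⁷ / (1.602 × 10⁻¹⁹) = 274 V.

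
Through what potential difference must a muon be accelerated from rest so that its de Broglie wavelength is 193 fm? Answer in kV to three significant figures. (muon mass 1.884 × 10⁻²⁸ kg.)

p = h/λ = 6.626 × 10⁻³⁴ / 1.930 × 10⁻¹³ = 3.433 × 10⁻²¹ kg·m/s.
KE = p²/(2m) = 3.128 × 10⁻¹⁴ J.
V = KE/e = 3.128 × 10⁻¹⁴ / (1.602 × 10⁻¹⁹) = 195 kV.

V = 195 kV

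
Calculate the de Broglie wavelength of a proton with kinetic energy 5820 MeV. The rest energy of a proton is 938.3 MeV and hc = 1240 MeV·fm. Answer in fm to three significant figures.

λ = 0.185 fm

Total energy E = KE + m₀c² = 5820 + 938.3 = 6758.3 MeV.
(pc)² = E² − (m₀c²)² = (6758.3)² − (938.3)² = 4.479 × 10⁷ MeV², so pc = 6693 MeV.
λ = hc/(pc) = 1240 MeV·fm / 6693 MeV = 0.185 fm.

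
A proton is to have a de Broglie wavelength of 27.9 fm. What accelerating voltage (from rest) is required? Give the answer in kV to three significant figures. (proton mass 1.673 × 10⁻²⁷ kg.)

V = 1050 kV

p = h/λ = 6.626 × 10⁻³⁴ / 2.790 × 10⁻¹⁴ = 2.375 × 10⁻²⁰ kg·m/s.
KE = p²/(2m) = 1.686 × 10⁻¹³ J.
V = KE/e = 1.686 × 10⁻¹³ / (1.602 × 10⁻¹⁹) = 1050 kV.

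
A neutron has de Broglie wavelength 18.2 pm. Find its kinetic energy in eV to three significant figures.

KE = 2.47 eV

p = h/λ = 6.626 × 10⁻³⁴ / 1.820 × 10⁻¹¹ = 3.641 × 10⁻²³ kg·m/s.
KE = p²/(2m) = (3.641 × 10⁻²³)² / (2 × 1.675 × 10⁻²⁷) = 3.957 × 10⁻¹⁹ J = 2.47 eV.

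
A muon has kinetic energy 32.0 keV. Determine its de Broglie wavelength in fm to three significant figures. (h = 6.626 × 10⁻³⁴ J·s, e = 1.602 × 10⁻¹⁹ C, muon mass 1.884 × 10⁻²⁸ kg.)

λ = 477 fm

KE = 32.0 keV = 5.126 × 10⁻¹⁵ J.
p = √(2mKE) = √(2 × 1.884 × 10⁻²⁸ × 5.126 × 10⁻¹⁵) = 1.390 × 10⁻²¹ kg·m/s.
λ = h/p = 6.626 × 10⁻³⁴ / 1.390 × 10⁻²¹ = 4.77 × 10⁻¹³ m = 477 fm.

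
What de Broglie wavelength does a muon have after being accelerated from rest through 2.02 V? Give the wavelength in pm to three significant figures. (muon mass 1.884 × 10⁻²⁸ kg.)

λ = 60.0 pm

KE = eV = 1.602 × 10⁻¹⁹ × 2.020 = 3.236 × 10⁻¹⁹ J.
p = √(2mKE) = √(2 × 1.884 × 10⁻²⁸ × 3.236 × 10⁻¹⁹) = 1.104 × 10⁻²³ kg·m/s.
λ = h/p = 6.626 × 10⁻³⁴ / 1.104 × 10⁻²³ = 6.00 × 10⁻¹¹ m = 60.0 pm.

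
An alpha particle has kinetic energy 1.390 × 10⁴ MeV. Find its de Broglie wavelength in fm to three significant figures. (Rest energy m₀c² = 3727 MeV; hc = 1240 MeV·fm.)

Total energy E = KE + m₀c² = 1.390 × 10⁴ + 3727 = 17627 MeV.
(pc)² = E² − (m₀c²)² = (17627)² − (3727)² = 2.968 × 10⁸ MeV², so pc = 1.723 × 10⁴ MeV.
λ = hc/(pc) = 1240 MeV·fm / 1.723 × 10⁴ MeV = 0.0720 fm.

λ = 0.0720 fm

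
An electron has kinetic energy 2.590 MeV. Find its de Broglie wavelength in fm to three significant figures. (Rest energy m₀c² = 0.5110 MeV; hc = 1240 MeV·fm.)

λ = 405 fm

Total energy E = KE + m₀c² = 2.590 + 0.5110 = 3.1010 MeV.
(pc)² = E² − (m₀c²)² = (3.1010)² − (0.5110)² = 9.355 MeV², so pc = 3.059 MeV.
λ = hc/(pc) = 1240 MeV·fm / 3.059 MeV = 405 fm.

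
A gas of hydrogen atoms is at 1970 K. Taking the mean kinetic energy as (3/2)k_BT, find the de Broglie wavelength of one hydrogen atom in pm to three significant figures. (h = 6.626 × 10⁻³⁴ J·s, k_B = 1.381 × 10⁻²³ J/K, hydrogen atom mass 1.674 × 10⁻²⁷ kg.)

λ = 56.7 pm

KE = (3/2)k_BT = 1.5 × 1.381 × 10⁻²³ × 1970 = 4.081 × 10⁻²⁰ J.
p = √(2mKE) = √(2 × 1.674 × 10⁻²⁷ × 4.081 × 10⁻²⁰) = 1.169 × 10⁻²³ kg·m/s.
λ = h/p = 5.67 × 10⁻¹¹ m = 56.7 pm.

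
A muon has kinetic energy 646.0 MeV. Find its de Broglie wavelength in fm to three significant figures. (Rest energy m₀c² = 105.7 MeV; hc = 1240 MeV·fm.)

λ = 1.67 fm

Total energy E = KE + m₀c² = 646.0 + 105.7 = 751.7 MeV.
(pc)² = E² − (m₀c²)² = (751.7)² − (105.7)² = 5.539 × 10⁵ MeV², so pc = 744.2 MeV.
λ = hc/(pc) = 1240 MeV·fm / 744.2 MeV = 1.67 fm.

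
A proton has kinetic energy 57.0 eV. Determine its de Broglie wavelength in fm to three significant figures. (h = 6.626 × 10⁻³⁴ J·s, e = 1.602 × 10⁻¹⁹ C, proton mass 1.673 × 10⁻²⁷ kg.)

λ = 3790 fm

KE = 57.0 eV = 9.131 × 10⁻¹⁸ J.
p = √(2mKE) = √(2 × 1.673 × 10⁻²⁷ × 9.131 × 10⁻¹⁸) = 1.748 × 10⁻²² kg·m/s.
λ = h/p = 6.626 × 10⁻³⁴ / 1.748 × 10⁻²² = 3.79 × 10⁻¹² m = 3790 fm.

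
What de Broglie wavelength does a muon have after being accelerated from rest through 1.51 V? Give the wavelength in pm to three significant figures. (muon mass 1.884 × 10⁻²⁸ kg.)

λ = 69.4 pm

KE = eV = 1.602 × 10⁻¹⁹ × 1.510 = 2.419 × 10⁻¹⁹ J.
p = √(2mKE) = √(2 × 1.884 × 10⁻²⁸ × 2.419 × 10⁻¹⁹) = 9.547 × 10⁻²⁴ kg·m/s.
λ = h/p = 6.626 × 10⁻³⁴ / 9.547 × 10⁻²⁴ = 6.94 × 10⁻¹¹ m = 69.4 pm.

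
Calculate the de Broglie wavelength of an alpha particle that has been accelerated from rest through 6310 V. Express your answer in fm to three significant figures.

KE = 2eV = 2 × 1.602 × 10⁻¹⁹ × 6310 = 2.022 × 10⁻¹⁵ J.
p = √(2mKE) = √(2 × 6.645 × 10⁻²⁷ × 2.022 × 10⁻¹⁵) = 5.184 × 10⁻²¹ kg·m/s.
λ = h/p = 6.626 × 10⁻³⁴ / 5.184 × 10⁻²¹ = 1.28 × 10⁻¹³ m = 128 fm.

λ = 128 fm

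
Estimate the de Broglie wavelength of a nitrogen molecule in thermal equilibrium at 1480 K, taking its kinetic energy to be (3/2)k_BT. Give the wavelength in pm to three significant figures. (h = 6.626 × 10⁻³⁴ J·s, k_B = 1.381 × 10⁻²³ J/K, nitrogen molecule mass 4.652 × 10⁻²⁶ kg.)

KE = (3/2)k_BT = 1.5 × 1.381 × 10⁻²³ × 1480 = 3.066 × 10⁻²⁰ J.
p = √(2mKE) = √(2 × 4.652 × 10⁻²⁶ × 3.066 × 10⁻²⁰) = 5.341 × 10⁻²³ kg·m/s.
λ = h/p = 1.24 × 10⁻¹¹ m = 12.4 pm.

λ = 12.4 pm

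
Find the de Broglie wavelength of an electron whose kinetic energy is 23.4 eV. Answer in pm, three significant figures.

λ = 254 pm

KE = 23.4 eV = 3.749 × 10⁻¹⁸ J.
p = √(2mKE) = √(2 × 9.109 × 10⁻³¹ × 3.749 × 10⁻¹⁸) = 2.613 × 10⁻²⁴ kg·m/s.
λ = h/p = 6.626 × 10⁻³⁴ / 2.613 × 10⁻²⁴ = 2.54 × 10⁻¹⁰ m = 254 pm.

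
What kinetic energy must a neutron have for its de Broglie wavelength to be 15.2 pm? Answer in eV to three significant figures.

p = h/λ = 6.626 × 10⁻³⁴ / 1.520 × 10⁻¹¹ = 4.359 × 10⁻²³ kg·m/s.
KE = p²/(2m) = (4.359 × 10⁻²³)² / (2 × 1.675 × 10⁻²⁷) = 5.672 × 10⁻¹⁹ J = 3.54 eV.

KE = 3.54 eV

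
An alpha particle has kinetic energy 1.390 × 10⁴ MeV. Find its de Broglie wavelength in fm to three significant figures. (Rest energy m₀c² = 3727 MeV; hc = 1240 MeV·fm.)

Total energy E = KE + m₀c² = 1.390 × 10⁴ + 3727 = 17627 MeV.
(pc)² = E² − (m₀c²)² = (17627)² − (3727)² = 2.968 × 10⁸ MeV², so pc = 1.723 × 10⁴ MeV.
λ = hc/(pc) = 1240 MeV·fm / 1.723 × 10⁴ MeV = 0.0720 fm.

λ = 0.0720 fm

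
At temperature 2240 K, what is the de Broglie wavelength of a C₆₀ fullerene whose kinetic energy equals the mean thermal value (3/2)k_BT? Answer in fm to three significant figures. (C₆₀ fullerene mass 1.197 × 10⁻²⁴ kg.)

KE = (3/2)k_BT = 1.5 × 1.381 × 10⁻²³ × 2240 = 4.640 × 10⁻²⁰ J.
p = √(2mKE) = √(2 × 1.197 × 10⁻²⁴ × 4.640 × 10⁻²⁰) = 3.333 × 10⁻²² kg·m/s.
λ = h/p = 1.99 × 10⁻¹² m = 1990 fm.

λ = 1990 fm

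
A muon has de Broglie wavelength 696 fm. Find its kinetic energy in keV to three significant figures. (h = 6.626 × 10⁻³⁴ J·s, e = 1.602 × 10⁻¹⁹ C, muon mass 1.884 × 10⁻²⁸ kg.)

KE = 15.0 keV

p = h/λ = 6.626 × 10⁻³⁴ / 6.960 × 10⁻¹³ = 9.520 × 10⁻²² kg·m/s.
KE = p²/(2m) = (9.520 × 10⁻²²)² / (2 × 1.884 × 10⁻²⁸) = 2.405 × 10⁻¹⁵ J = 15.0 keV.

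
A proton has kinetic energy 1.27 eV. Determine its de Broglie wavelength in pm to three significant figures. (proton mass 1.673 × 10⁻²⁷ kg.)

KE = 1.27 eV = 2.035 × 10⁻¹⁹ J.
p = √(2mKE) = √(2 × 1.673 × 10⁻²⁷ × 2.035 × 10⁻¹⁹) = 2.609 × 10⁻²³ kg·m/s.
λ = h/p = 6.626 × 10⁻³⁴ / 2.609 × 10⁻²³ = 2.54 × 10⁻¹¹ m = 25.4 pm.

λ = 25.4 pm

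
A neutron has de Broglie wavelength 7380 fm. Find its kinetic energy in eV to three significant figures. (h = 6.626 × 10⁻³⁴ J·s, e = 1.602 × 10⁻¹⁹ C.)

KE = 15.0 eV

p = h/λ = 6.626 × 10⁻³⁴ / 7.380 × 10⁻¹² = 8.978 × 10⁻²³ kg·m/s.
KE = p²/(2m) = (8.978 × 10⁻²³)² / (2 × 1.675 × 10⁻²⁷) = 2.406 × 10⁻¹⁸ J = 15.0 eV.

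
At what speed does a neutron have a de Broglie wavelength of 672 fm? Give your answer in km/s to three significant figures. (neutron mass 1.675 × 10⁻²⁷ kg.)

p = h/λ = 6.626 × 10⁻³⁴ / 6.720 × 10⁻¹³ = 9.860 × 10⁻²² kg·m/s.
v = p/m = 9.860 × 10⁻²² / 1.675 × 10⁻²⁷ = 5.89 × 10⁵ m/s = 589 km/s.

v = 589 km/s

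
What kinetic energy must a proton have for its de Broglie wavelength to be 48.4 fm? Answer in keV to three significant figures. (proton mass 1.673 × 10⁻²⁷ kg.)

KE = 350 keV

p = h/λ = 6.626 × 10⁻³⁴ / 4.840 × 10⁻¹⁴ = 1.369 × 10⁻²⁰ kg·m/s.
KE = p²/(2m) = (1.369 × 10⁻²⁰)² / (2 × 1.673 × 10⁻²⁷) = 5.601 × 10⁻¹⁴ J = 350 keV.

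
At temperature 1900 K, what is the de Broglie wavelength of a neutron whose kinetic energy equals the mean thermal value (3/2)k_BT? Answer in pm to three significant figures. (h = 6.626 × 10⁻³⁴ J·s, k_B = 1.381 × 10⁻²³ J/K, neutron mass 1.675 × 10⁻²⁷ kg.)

λ = 57.7 pm

KE = (3/2)k_BT = 1.5 × 1.381 × 10⁻²³ × 1900 = 3.936 × 10⁻²⁰ J.
p = √(2mKE) = √(2 × 1.675 × 10⁻²⁷ × 3.936 × 10⁻²⁰) = 1.148 × 10⁻²³ kg·m/s.
λ = h/p = 5.77 × 10⁻¹¹ m = 57.7 pm.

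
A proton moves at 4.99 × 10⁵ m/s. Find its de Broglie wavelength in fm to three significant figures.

p = mv = 1.673 × 10⁻²⁷ × 4.99 × 10⁵ = 8.348 × 10⁻²² kg·m/s.
λ = h/p = 6.626 × 10⁻³⁴ / 8.348 × 10⁻²² = 7.94 × 10⁻¹³ m = 794 fm.

λ = 794 fm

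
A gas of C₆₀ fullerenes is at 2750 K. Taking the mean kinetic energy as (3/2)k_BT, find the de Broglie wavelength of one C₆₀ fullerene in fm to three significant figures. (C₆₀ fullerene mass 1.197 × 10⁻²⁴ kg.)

KE = (3/2)k_BT = 1.5 × 1.381 × 10⁻²³ × 2750 = 5.697 × 10⁻²⁰ J.
p = √(2mKE) = √(2 × 1.197 × 10⁻²⁴ × 5.697 × 10⁻²⁰) = 3.693 × 10⁻²² kg·m/s.
λ = h/p = 1.79 × 10⁻¹² m = 1790 fm.

λ = 1790 fm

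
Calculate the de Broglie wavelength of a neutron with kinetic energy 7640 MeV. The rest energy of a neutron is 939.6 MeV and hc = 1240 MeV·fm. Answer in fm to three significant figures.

Total energy E = KE + m₀c² = 7640 + 939.6 = 8579.6 MeV.
(pc)² = E² − (m₀c²)² = (8579.6)² − (939.6)² = 7.273 × 10⁷ MeV², so pc = 8528 MeV.
λ = hc/(pc) = 1240 MeV·fm / 8528 MeV = 0.145 fm.

λ = 0.145 fm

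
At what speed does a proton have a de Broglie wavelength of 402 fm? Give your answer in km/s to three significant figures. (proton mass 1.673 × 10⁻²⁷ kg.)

v = 985 km/s

p = h/λ = 6.626 × 10⁻³⁴ / 4.020 × 10⁻¹³ = 1.648 × 10⁻²¹ kg·m/s.
v = p/m = 1.648 × 10⁻²¹ / 1.673 × 10⁻²⁷ = 9.85 × 10⁵ m/s = 985 km/s.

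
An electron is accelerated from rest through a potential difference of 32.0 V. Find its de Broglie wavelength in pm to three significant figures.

λ = 217 pm

KE = eV = 1.602 × 10⁻¹⁹ × 32.00 = 5.126 × 10⁻¹⁸ J.
p = √(2mKE) = √(2 × 9.109 × 10⁻³¹ × 5.126 × 10⁻¹⁸) = 3.056 × 10⁻²⁴ kg·m/s.
λ = h/p = 6.626 × 10⁻³⁴ / 3.056 × 10⁻²⁴ = 2.17 × 10⁻¹⁰ m = 217 pm.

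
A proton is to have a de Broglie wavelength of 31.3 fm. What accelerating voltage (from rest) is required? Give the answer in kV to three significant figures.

p = h/λ = 6.626 × 10⁻³⁴ / 3.130 × 10⁻¹⁴ = 2.117 × 10⁻²⁰ kg·m/s.
KE = p²/(2m) = 1.339 × 10⁻¹³ J.
V = KE/e = 1.339 × 10⁻¹³ / (1.602 × 10⁻¹⁹) = 836 kV.

V = 836 kV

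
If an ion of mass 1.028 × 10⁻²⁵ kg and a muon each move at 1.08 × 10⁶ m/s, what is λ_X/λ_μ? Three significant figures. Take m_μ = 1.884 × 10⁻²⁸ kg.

λ_X/λ_μ = 1.83 × 10⁻³

At fixed v, p = mv so λ = h/(mv) ∝ 1/m.
λ_X/λ_μ = m_μ/m_X = 1.884 × 10⁻²⁸/1.028 × 10⁻²⁵ = 1.83 × 10⁻³.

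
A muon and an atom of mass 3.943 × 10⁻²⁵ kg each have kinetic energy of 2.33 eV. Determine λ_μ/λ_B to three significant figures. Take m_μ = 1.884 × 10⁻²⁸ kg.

λ_μ/λ_B = 45.7

At fixed KE, p = √(2mKE) so λ = h/p ∝ 1/√m.
λ_μ/λ_B = √(m_B/m_μ) = √(3.943 × 10⁻²⁵/1.884 × 10⁻²⁸) = √(2093) = 45.7.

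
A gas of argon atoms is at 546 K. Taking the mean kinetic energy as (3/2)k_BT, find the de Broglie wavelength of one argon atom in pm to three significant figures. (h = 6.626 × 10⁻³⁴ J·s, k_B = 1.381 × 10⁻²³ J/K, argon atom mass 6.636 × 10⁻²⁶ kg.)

KE = (3/2)k_BT = 1.5 × 1.381 × 10⁻²³ × 546 = 1.131 × 10⁻²⁰ J.
p = √(2mKE) = √(2 × 6.636 × 10⁻²⁶ × 1.131 × 10⁻²⁰) = 3.874 × 10⁻²³ kg·m/s.
λ = h/p = 1.71 × 10⁻¹¹ m = 17.1 pm.

λ = 17.1 pm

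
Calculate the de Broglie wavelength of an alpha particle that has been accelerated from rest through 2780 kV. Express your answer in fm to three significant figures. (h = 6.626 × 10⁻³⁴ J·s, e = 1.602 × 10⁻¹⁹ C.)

KE = 2eV = 2 × 1.602 × 10⁻¹⁹ × 2.780 × 10⁶ = 8.907 × 10⁻¹³ J.
p = √(2mKE) = √(2 × 6.645 × 10⁻²⁷ × 8.907 × 10⁻¹³) = 1.088 × 10⁻¹⁹ kg·m/s.
λ = h/p = 6.626 × 10⁻³⁴ / 1.088 × 10⁻¹⁹ = 6.09 × 10⁻¹⁵ m = 6.09 fm.

λ = 6.09 fm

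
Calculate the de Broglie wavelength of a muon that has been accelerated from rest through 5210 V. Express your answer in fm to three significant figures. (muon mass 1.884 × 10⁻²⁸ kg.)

KE = eV = 1.602 × 10⁻¹⁹ × 5210 = 8.346 × 10⁻¹⁶ J.
p = √(2mKE) = √(2 × 1.884 × 10⁻²⁸ × 8.346 × 10⁻¹⁶) = 5.608 × 10⁻²² kg·m/s.
λ = h/p = 6.626 × 10⁻³⁴ / 5.608 × 10⁻²² = 1.18 × 10⁻¹² m = 1180 fm.

λ = 1180 fm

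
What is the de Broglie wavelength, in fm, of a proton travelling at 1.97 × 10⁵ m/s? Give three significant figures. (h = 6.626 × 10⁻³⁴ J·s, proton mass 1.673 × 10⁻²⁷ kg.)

λ = 2010 fm

p = mv = 1.673 × 10⁻²⁷ × 1.97 × 10⁵ = 3.296 × 10⁻²² kg·m/s.
λ = h/p = 6.626 × 10⁻³⁴ / 3.296 × 10⁻²² = 2.01 × 10⁻¹² m = 2010 fm.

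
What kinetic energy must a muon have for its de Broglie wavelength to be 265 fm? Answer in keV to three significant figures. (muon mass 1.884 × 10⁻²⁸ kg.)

KE = 104 keV

p = h/λ = 6.626 × 10⁻³⁴ / 2.650 × 10⁻¹³ = 2.500 × 10⁻²¹ kg·m/s.
KE = p²/(2m) = (2.500 × 10⁻²¹)² / (2 × 1.884 × 10⁻²⁸) = 1.659 × 10⁻¹⁴ J = 104 keV.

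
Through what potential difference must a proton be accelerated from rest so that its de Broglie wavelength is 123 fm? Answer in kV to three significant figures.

V = 54.1 kV

p = h/λ = 6.626 × 10⁻³⁴ / 1.230 × 10⁻¹³ = 5.387 × 10⁻²¹ kg·m/s.
KE = p²/(2m) = 8.673 × 10⁻¹⁵ J.
V = KE/e = 8.673 × 10⁻¹⁵ / (1.602 × 10⁻¹⁹) = 54.1 kV.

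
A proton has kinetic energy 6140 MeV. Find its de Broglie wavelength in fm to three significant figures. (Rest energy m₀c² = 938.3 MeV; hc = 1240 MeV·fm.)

Total energy E = KE + m₀c² = 6140 + 938.3 = 7078.3 MeV.
(pc)² = E² − (m₀c²)² = (7078.3)² − (938.3)² = 4.922 × 10⁷ MeV², so pc = 7016 MeV.
λ = hc/(pc) = 1240 MeV·fm / 7016 MeV = 0.177 fm.

λ = 0.177 fm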